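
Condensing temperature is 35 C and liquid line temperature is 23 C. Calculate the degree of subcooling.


Subcooling = T_cond - T_liquid
Subcooling = 35 - 23
Subcooling = 12 K

12


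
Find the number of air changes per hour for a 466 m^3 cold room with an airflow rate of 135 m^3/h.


ACH = flow / volume
ACH = 135 / 466
ACH = 0.29

0.29


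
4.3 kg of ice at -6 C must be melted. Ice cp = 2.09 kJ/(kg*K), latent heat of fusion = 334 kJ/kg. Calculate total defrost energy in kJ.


Sensible heat = cp * dT = 2.09 * 6 = 12.54 kJ/kg
Total per kg = 12.54 + 334 = 346.54 kJ/kg
Q = m * total = 4.3 * 346.54
Q = 1490.1 kJ

1490.1


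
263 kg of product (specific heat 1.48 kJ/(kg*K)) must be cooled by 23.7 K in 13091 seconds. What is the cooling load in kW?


Q = m * cp * dT / t
Q = 263 * 1.48 * 23.7 / 13091
Q = 0.705 kW

0.705


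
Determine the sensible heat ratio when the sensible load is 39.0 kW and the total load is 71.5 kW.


SHR = Q_sensible / Q_total
SHR = 39.0 / 71.5
SHR = 0.545

0.545


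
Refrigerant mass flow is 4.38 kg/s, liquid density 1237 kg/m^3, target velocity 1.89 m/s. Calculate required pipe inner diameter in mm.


A = m_dot / (rho * v) = 4.38 / (1237 * 1.89) = 0.001873452156 m^2
d = sqrt(4*A/pi) * 1000
d = 48.8 mm

48.8


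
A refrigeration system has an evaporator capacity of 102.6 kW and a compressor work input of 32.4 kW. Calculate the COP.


COP = Q_evap / W
COP = 102.6 / 32.4
COP = 3.167

3.167


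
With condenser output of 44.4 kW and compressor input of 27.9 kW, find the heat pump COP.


COP_hp = Q_cond / W
COP_hp = 44.4 / 27.9
COP_hp = 1.591

1.591


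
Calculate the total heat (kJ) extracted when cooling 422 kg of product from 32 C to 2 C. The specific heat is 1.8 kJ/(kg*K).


dT = 32 - (2) = 30 K
Q = m * cp * dT = 422 * 1.8 * 30
Q = 22788 kJ

22788


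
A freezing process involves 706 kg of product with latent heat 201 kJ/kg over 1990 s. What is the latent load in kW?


Q_lat = m * h_fg / t
Q_lat = 706 * 201 / 1990
Q_lat = 71.31 kW

71.31


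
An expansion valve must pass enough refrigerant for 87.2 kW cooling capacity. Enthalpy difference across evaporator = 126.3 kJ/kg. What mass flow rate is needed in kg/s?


m_dot = Q / dh
m_dot = 87.2 / 126.3
m_dot = 0.6904 kg/s

0.6904


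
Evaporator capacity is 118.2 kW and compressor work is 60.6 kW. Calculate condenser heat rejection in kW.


Q_cond = Q_evap + W
Q_cond = 118.2 + 60.6
Q_cond = 178.8 kW

178.8


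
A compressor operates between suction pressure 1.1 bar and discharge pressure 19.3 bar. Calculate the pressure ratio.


PR = P_high / P_low
PR = 19.3 / 1.1
PR = 17.545

17.545


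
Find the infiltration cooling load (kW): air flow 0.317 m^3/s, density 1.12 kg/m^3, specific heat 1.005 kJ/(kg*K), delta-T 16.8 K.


Q = V_dot * rho * cp * dT
Q = 0.317 * 1.12 * 1.005 * 16.8
Q = 5.994 kW

5.994


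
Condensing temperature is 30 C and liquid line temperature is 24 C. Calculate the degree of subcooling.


Subcooling = T_cond - T_liquid
Subcooling = 30 - 24
Subcooling = 6 K

6


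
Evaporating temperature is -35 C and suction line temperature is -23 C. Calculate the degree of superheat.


Superheat = T_suction - T_evap
Superheat = -23 - (-35)
Superheat = 12 K

12


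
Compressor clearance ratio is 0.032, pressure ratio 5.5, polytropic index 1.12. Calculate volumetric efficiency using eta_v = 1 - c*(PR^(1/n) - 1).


PR^(1/n) = 5.5^(1/1.12) = 4.58182097
eta_v = 1 - 0.032 * (4.58182097 - 1)
eta_v = 0.8854

0.8854


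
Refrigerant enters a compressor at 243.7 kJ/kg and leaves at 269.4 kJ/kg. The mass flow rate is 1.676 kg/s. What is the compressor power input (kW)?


dh = 269.4 - 243.7 = 25.7 kJ/kg
W = m_dot * dh = 1.676 * 25.7 = 43.07 kW

43.07


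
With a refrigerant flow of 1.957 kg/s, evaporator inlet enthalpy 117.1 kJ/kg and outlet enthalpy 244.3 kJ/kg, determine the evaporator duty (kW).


dh = 244.3 - 117.1 = 127.2 kJ/kg
Q_evap = m_dot * dh = 1.957 * 127.2
Q_evap = 248.93 kW

248.93


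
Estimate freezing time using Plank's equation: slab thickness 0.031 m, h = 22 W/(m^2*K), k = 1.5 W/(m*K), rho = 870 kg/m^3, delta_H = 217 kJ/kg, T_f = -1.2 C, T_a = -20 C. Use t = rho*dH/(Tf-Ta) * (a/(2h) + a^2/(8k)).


dT = -1.2 - (-20) = 18.8 K
term1 = a/(2h) = 0.031/(2*22) = 0.0007045454545
term2 = a^2/(8k) = 0.031^2/(8*1.5) = 0.00008008333333
t = rho*dH*1000/dT * (term1 + term2)
t = 870*217*1000/18.8 * (0.0007045454545 + 0.00008008333333)
t = 7879 s

7879


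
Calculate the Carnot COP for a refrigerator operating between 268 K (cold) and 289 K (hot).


dT = 289 - 268 = 21 K
COP_carnot = T_cold / dT = 268 / 21
COP_carnot = 12.762

12.762


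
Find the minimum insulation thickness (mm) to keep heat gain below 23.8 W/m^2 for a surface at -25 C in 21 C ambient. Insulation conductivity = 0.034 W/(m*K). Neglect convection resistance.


dT = 21 - (-25) = 46 K
thickness = k * dT / q_max * 1000
thickness = 0.034 * 46 / 23.8 * 1000
thickness = 65.7 mm

65.7


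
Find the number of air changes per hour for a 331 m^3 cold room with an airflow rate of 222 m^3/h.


ACH = flow / volume
ACH = 222 / 331
ACH = 0.671

0.671


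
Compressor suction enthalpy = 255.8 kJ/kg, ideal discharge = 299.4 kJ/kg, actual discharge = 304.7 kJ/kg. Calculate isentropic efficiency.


dh_ideal = 299.4 - 255.8 = 43.6 kJ/kg
dh_actual = 304.7 - 255.8 = 48.9 kJ/kg
eta_s = dh_ideal / dh_actual = 43.6 / 48.9
eta_s = 0.8916

0.8916


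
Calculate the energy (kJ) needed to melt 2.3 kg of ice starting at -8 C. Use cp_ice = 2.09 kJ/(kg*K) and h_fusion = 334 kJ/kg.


Sensible heat = cp * dT = 2.09 * 8 = 16.72 kJ/kg
Total per kg = 16.72 + 334 = 350.72 kJ/kg
Q = m * total = 2.3 * 350.72
Q = 806.7 kJ

806.7


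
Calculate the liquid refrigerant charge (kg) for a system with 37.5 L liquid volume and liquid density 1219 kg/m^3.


Charge = V * rho / 1000
Charge = 37.5 * 1219 / 1000
Charge = 45.71 kg

45.71


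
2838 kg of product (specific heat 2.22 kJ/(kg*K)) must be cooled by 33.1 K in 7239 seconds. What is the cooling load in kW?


Q = m * cp * dT / t
Q = 2838 * 2.22 * 33.1 / 7239
Q = 28.808 kW

28.808


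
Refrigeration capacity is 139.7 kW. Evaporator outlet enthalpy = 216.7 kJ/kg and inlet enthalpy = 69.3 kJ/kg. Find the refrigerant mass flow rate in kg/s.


dh = 216.7 - 69.3 = 147.4 kJ/kg
m_dot = Q / dh = 139.7 / 147.4 = 0.9478 kg/s

0.9478


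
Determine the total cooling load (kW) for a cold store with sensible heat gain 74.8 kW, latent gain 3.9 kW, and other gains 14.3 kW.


Q_total = Q_s + Q_l + Q_misc
Q_total = 74.8 + 3.9 + 14.3
Q_total = 93.0 kW

93.0


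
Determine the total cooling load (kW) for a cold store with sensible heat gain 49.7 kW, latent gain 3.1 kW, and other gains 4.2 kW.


Q_total = Q_s + Q_l + Q_misc
Q_total = 49.7 + 3.1 + 4.2
Q_total = 57.0 kW

57.0


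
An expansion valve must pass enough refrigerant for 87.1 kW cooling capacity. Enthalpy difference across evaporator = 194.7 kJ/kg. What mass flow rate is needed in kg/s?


m_dot = Q / dh
m_dot = 87.1 / 194.7
m_dot = 0.4474 kg/s

0.4474


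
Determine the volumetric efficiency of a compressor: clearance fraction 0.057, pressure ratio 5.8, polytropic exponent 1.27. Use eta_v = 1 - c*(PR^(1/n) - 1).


PR^(1/n) = 5.8^(1/1.27) = 3.9913922
eta_v = 1 - 0.057 * (3.9913922 - 1)
eta_v = 0.8295

0.8295


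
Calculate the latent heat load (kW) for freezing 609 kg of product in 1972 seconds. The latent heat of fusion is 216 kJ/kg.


Q_lat = m * h_fg / t
Q_lat = 609 * 216 / 1972
Q_lat = 66.71 kW

66.71


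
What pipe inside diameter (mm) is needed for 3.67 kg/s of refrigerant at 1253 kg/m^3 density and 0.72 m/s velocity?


A = m_dot / (rho * v) = 3.67 / (1253 * 0.72) = 0.004068014543 m^2
d = sqrt(4*A/pi) * 1000
d = 72.0 mm

72.0


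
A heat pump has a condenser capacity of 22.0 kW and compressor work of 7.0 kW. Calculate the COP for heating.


COP_hp = Q_cond / W
COP_hp = 22.0 / 7.0
COP_hp = 3.143

3.143


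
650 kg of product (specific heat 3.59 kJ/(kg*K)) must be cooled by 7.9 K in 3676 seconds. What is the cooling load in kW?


Q = m * cp * dT / t
Q = 650 * 3.59 * 7.9 / 3676
Q = 5.015 kW

5.015


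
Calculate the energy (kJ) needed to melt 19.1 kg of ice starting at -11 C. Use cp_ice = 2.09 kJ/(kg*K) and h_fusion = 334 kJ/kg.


Sensible heat = cp * dT = 2.09 * 11 = 22.99 kJ/kg
Total per kg = 22.99 + 334 = 356.99 kJ/kg
Q = m * total = 19.1 * 356.99
Q = 6818.5 kJ

6818.5


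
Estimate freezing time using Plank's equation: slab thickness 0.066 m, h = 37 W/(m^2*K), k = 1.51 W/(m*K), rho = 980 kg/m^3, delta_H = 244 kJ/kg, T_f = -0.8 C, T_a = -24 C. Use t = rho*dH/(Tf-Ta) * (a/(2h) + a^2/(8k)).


dT = -0.8 - (-24) = 23.2 K
term1 = a/(2h) = 0.066/(2*37) = 0.0008918918919
term2 = a^2/(8k) = 0.066^2/(8*1.51) = 0.0003605960265
t = rho*dH*1000/dT * (term1 + term2)
t = 980*244*1000/23.2 * (0.0008918918919 + 0.0003605960265)
t = 12909 s

12909


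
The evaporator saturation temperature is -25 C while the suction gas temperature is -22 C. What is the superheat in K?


Superheat = T_suction - T_evap
Superheat = -22 - (-25)
Superheat = 3 K

3


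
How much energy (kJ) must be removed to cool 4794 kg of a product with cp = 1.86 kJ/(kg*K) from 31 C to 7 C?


dT = 31 - (7) = 24 K
Q = m * cp * dT = 4794 * 1.86 * 24
Q = 214004 kJ

214004


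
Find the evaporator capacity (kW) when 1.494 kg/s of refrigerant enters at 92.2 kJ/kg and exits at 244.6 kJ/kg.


dh = 244.6 - 92.2 = 152.4 kJ/kg
Q_evap = m_dot * dh = 1.494 * 152.4
Q_evap = 227.69 kW

227.69


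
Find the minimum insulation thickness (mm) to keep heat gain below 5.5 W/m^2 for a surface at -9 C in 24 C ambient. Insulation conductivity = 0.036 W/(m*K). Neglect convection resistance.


dT = 24 - (-9) = 33 K
thickness = k * dT / q_max * 1000
thickness = 0.036 * 33 / 5.5 * 1000
thickness = 216.0 mm

216.0


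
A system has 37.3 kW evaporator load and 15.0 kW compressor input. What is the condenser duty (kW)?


Q_cond = Q_evap + W
Q_cond = 37.3 + 15.0
Q_cond = 52.3 kW

52.3


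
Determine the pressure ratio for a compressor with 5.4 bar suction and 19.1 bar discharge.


PR = P_high / P_low
PR = 19.1 / 5.4
PR = 3.537

3.537


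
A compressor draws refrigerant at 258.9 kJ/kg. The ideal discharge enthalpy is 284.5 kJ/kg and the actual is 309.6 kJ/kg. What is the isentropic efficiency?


dh_ideal = 284.5 - 258.9 = 25.6 kJ/kg
dh_actual = 309.6 - 258.9 = 50.7 kJ/kg
eta_s = dh_ideal / dh_actual = 25.6 / 50.7
eta_s = 0.5049

0.5049


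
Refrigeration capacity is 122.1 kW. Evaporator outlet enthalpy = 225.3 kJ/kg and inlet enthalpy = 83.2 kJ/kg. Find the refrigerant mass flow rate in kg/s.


dh = 225.3 - 83.2 = 142.1 kJ/kg
m_dot = Q / dh = 122.1 / 142.1 = 0.8593 kg/s

0.8593


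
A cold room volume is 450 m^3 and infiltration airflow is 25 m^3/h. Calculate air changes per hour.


ACH = flow / volume
ACH = 25 / 450
ACH = 0.056

0.056


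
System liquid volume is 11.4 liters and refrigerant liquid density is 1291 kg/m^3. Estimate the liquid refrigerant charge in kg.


Charge = V * rho / 1000
Charge = 11.4 * 1291 / 1000
Charge = 14.72 kg

14.72


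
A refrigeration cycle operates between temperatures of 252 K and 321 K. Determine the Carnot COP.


dT = 321 - 252 = 69 K
COP_carnot = T_cold / dT = 252 / 69
COP_carnot = 3.652

3.652


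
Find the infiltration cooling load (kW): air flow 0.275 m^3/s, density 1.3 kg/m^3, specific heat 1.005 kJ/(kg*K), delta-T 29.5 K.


Q = V_dot * rho * cp * dT
Q = 0.275 * 1.3 * 1.005 * 29.5
Q = 10.599 kW

10.599


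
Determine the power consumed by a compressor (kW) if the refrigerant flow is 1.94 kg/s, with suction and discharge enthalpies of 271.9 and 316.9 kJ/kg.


dh = 316.9 - 271.9 = 45.0 kJ/kg
W = m_dot * dh = 1.94 * 45.0 = 87.3 kW

87.3


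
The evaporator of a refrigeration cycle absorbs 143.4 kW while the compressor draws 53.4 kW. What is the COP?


COP = Q_evap / W
COP = 143.4 / 53.4
COP = 2.685

2.685


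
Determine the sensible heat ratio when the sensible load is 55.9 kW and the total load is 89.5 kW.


SHR = Q_sensible / Q_total
SHR = 55.9 / 89.5
SHR = 0.625

0.625


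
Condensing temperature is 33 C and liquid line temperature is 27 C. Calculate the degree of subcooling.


Subcooling = T_cond - T_liquid
Subcooling = 33 - 27
Subcooling = 6 K

6


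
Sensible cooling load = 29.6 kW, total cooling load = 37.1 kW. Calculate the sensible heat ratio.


SHR = Q_sensible / Q_total
SHR = 29.6 / 37.1
SHR = 0.798

0.798


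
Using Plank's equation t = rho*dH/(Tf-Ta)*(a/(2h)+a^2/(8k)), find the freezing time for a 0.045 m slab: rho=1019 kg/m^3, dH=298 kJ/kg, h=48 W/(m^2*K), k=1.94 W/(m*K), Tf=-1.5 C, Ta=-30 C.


dT = -1.5 - (-30) = 28.5 K
term1 = a/(2h) = 0.045/(2*48) = 0.00046875
term2 = a^2/(8k) = 0.045^2/(8*1.94) = 0.0001304768041
t = rho*dH*1000/dT * (term1 + term2)
t = 1019*298*1000/28.5 * (0.00046875 + 0.0001304768041)
t = 6385 s

6385


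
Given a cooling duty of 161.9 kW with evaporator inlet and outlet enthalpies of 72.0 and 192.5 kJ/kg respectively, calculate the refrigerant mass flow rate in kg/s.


dh = 192.5 - 72.0 = 120.5 kJ/kg
m_dot = Q / dh = 161.9 / 120.5 = 1.3436 kg/s

1.3436


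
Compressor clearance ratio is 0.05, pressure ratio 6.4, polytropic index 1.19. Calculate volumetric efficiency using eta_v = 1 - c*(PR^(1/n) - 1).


PR^(1/n) = 6.4^(1/1.19) = 4.75841333
eta_v = 1 - 0.05 * (4.75841333 - 1)
eta_v = 0.8121

0.8121


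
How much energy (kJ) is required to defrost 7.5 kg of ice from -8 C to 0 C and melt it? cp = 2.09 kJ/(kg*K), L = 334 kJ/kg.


Sensible heat = cp * dT = 2.09 * 8 = 16.72 kJ/kg
Total per kg = 16.72 + 334 = 350.72 kJ/kg
Q = m * total = 7.5 * 350.72
Q = 2630.4 kJ

2630.4


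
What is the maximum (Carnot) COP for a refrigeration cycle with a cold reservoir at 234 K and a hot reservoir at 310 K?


dT = 310 - 234 = 76 K
COP_carnot = T_cold / dT = 234 / 76
COP_carnot = 3.079

3.079


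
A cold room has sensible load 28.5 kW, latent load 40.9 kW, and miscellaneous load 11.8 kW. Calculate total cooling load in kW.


Q_total = Q_s + Q_l + Q_misc
Q_total = 28.5 + 40.9 + 11.8
Q_total = 81.2 kW

81.2


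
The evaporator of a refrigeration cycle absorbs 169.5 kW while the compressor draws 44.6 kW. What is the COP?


COP = Q_evap / W
COP = 169.5 / 44.6
COP = 3.8

3.8


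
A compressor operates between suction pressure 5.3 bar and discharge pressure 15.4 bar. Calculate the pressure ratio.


PR = P_high / P_low
PR = 15.4 / 5.3
PR = 2.906

2.906


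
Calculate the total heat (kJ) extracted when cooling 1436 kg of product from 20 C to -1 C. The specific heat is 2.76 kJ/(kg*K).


dT = 20 - (-1) = 21 K
Q = m * cp * dT = 1436 * 2.76 * 21
Q = 83231 kJ

83231


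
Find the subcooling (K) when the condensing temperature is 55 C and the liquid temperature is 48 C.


Subcooling = T_cond - T_liquid
Subcooling = 55 - 48
Subcooling = 7 K

7


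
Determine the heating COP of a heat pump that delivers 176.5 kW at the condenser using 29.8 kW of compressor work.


COP_hp = Q_cond / W
COP_hp = 176.5 / 29.8
COP_hp = 5.923

5.923


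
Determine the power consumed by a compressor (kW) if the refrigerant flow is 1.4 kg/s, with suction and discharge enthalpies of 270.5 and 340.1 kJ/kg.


dh = 340.1 - 270.5 = 69.6 kJ/kg
W = m_dot * dh = 1.4 * 69.6 = 97.44 kW

97.44


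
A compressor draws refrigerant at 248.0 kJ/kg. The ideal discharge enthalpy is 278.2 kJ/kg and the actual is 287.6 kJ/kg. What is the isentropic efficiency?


dh_ideal = 278.2 - 248.0 = 30.2 kJ/kg
dh_actual = 287.6 - 248.0 = 39.6 kJ/kg
eta_s = dh_ideal / dh_actual = 30.2 / 39.6
eta_s = 0.7626

0.7626


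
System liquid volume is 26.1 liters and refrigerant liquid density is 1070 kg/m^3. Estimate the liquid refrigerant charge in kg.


Charge = V * rho / 1000
Charge = 26.1 * 1070 / 1000
Charge = 27.93 kg

27.93


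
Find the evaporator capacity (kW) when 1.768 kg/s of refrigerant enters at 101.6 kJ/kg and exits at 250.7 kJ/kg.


dh = 250.7 - 101.6 = 149.1 kJ/kg
Q_evap = m_dot * dh = 1.768 * 149.1
Q_evap = 263.61 kW

263.61


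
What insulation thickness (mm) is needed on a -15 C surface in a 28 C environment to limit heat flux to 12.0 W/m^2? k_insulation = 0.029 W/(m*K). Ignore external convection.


dT = 28 - (-15) = 43 K
thickness = k * dT / q_max * 1000
thickness = 0.029 * 43 / 12.0 * 1000
thickness = 103.9 mm

103.9


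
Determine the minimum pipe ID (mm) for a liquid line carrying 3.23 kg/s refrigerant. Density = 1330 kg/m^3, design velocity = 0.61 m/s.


A = m_dot / (rho * v) = 3.23 / (1330 * 0.61) = 0.003981264637 m^2
d = sqrt(4*A/pi) * 1000
d = 71.2 mm

71.2


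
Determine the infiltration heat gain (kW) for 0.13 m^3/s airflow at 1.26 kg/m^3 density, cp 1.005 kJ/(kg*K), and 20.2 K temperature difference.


Q = V_dot * rho * cp * dT
Q = 0.13 * 1.26 * 1.005 * 20.2
Q = 3.325 kW

3.325


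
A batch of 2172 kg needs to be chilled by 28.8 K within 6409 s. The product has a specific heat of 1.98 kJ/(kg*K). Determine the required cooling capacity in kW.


Q = m * cp * dT / t
Q = 2172 * 1.98 * 28.8 / 6409
Q = 19.325 kW

19.325


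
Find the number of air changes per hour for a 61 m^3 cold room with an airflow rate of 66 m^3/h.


ACH = flow / volume
ACH = 66 / 61
ACH = 1.082

1.082


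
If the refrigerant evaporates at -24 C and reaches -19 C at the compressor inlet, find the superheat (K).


Superheat = T_suction - T_evap
Superheat = -19 - (-24)
Superheat = 5 K

5


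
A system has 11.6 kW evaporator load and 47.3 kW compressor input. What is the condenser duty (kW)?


Q_cond = Q_evap + W
Q_cond = 11.6 + 47.3
Q_cond = 58.9 kW

58.9


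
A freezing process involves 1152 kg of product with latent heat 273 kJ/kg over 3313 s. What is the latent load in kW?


Q_lat = m * h_fg / t
Q_lat = 1152 * 273 / 3313
Q_lat = 94.93 kW

94.93


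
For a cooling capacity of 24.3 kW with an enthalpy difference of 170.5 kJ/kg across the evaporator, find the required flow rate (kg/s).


m_dot = Q / dh
m_dot = 24.3 / 170.5
m_dot = 0.1425 kg/s

0.1425


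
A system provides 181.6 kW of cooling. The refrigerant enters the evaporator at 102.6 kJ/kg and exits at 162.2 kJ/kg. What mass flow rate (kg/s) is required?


dh = 162.2 - 102.6 = 59.6 kJ/kg
m_dot = Q / dh = 181.6 / 59.6 = 3.047 kg/s

3.047


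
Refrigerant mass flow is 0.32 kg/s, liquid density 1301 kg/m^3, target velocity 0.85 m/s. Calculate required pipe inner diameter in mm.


A = m_dot / (rho * v) = 0.32 / (1301 * 0.85) = 0.0002893701677 m^2
d = sqrt(4*A/pi) * 1000
d = 19.2 mm

19.2


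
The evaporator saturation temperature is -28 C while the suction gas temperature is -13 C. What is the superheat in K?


Superheat = T_suction - T_evap
Superheat = -13 - (-28)
Superheat = 15 K

15


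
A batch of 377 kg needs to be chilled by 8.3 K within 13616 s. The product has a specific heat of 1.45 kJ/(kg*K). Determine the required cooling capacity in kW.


Q = m * cp * dT / t
Q = 377 * 1.45 * 8.3 / 13616
Q = 0.333 kW

0.333


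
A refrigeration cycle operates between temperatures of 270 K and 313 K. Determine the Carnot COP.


dT = 313 - 270 = 43 K
COP_carnot = T_cold / dT = 270 / 43
COP_carnot = 6.279

6.279


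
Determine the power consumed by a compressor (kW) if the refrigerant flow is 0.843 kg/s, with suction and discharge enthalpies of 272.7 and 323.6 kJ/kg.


dh = 323.6 - 272.7 = 50.9 kJ/kg
W = m_dot * dh = 0.843 * 50.9 = 42.91 kW

42.91


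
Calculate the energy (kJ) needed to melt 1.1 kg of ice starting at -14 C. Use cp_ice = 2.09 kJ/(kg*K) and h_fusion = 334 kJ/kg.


Sensible heat = cp * dT = 2.09 * 14 = 29.26 kJ/kg
Total per kg = 29.26 + 334 = 363.26 kJ/kg
Q = m * total = 1.1 * 363.26
Q = 399.6 kJ

399.6


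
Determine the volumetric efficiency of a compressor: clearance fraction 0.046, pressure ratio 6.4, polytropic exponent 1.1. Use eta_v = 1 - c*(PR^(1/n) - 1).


PR^(1/n) = 6.4^(1/1.1) = 5.40618478
eta_v = 1 - 0.046 * (5.40618478 - 1)
eta_v = 0.7973

0.7973


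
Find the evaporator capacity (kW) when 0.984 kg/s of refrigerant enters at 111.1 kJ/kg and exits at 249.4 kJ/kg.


dh = 249.4 - 111.1 = 138.3 kJ/kg
Q_evap = m_dot * dh = 0.984 * 138.3
Q_evap = 136.09 kW

136.09


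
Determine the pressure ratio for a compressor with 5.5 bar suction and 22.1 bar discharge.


PR = P_high / P_low
PR = 22.1 / 5.5
PR = 4.018

4.018


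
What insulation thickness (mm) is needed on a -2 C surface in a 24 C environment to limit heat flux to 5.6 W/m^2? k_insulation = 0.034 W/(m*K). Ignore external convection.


dT = 24 - (-2) = 26 K
thickness = k * dT / q_max * 1000
thickness = 0.034 * 26 / 5.6 * 1000
thickness = 157.9 mm

157.9


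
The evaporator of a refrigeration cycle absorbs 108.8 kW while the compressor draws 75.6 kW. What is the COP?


COP = Q_evap / W
COP = 108.8 / 75.6
COP = 1.439

1.439


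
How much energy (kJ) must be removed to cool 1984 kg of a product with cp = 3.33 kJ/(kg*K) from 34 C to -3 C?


dT = 34 - (-3) = 37 K
Q = m * cp * dT = 1984 * 3.33 * 37
Q = 244449 kJ

244449


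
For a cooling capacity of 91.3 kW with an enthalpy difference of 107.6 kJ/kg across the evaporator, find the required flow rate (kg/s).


m_dot = Q / dh
m_dot = 91.3 / 107.6
m_dot = 0.8485 kg/s

0.8485


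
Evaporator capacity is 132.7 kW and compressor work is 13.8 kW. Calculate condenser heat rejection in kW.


Q_cond = Q_evap + W
Q_cond = 132.7 + 13.8
Q_cond = 146.5 kW

146.5


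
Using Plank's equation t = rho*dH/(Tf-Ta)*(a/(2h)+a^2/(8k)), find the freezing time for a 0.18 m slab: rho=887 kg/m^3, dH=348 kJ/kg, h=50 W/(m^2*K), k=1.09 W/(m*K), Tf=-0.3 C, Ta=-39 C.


dT = -0.3 - (-39) = 38.7 K
term1 = a/(2h) = 0.18/(2*50) = 0.0018
term2 = a^2/(8k) = 0.18^2/(8*1.09) = 0.00371559633
t = rho*dH*1000/dT * (term1 + term2)
t = 887*348*1000/38.7 * (0.0018 + 0.00371559633)
t = 43993 s

43993


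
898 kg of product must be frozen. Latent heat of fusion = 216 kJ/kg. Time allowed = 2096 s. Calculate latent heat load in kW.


Q_lat = m * h_fg / t
Q_lat = 898 * 216 / 2096
Q_lat = 92.54 kW

92.54


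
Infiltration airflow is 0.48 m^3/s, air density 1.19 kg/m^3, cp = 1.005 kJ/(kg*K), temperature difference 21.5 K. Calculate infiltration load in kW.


Q = V_dot * rho * cp * dT
Q = 0.48 * 1.19 * 1.005 * 21.5
Q = 12.342 kW

12.342


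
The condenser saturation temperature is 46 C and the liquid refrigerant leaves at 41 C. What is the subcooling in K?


Subcooling = T_cond - T_liquid
Subcooling = 46 - 41
Subcooling = 5 K

5


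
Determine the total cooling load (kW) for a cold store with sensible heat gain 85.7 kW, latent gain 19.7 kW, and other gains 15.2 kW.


Q_total = Q_s + Q_l + Q_misc
Q_total = 85.7 + 19.7 + 15.2
Q_total = 120.6 kW

120.6


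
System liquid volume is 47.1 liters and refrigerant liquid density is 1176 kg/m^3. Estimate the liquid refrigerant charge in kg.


Charge = V * rho / 1000
Charge = 47.1 * 1176 / 1000
Charge = 55.39 kg

55.39


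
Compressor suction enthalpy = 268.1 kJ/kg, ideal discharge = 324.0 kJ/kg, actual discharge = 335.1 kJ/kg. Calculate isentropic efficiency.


dh_ideal = 324.0 - 268.1 = 55.9 kJ/kg
dh_actual = 335.1 - 268.1 = 67.0 kJ/kg
eta_s = dh_ideal / dh_actual = 55.9 / 67.0
eta_s = 0.8343

0.8343


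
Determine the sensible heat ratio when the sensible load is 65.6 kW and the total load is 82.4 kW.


SHR = Q_sensible / Q_total
SHR = 65.6 / 82.4
SHR = 0.796

0.796


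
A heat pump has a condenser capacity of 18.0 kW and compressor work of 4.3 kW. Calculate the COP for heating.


COP_hp = Q_cond / W
COP_hp = 18.0 / 4.3
COP_hp = 4.186

4.186


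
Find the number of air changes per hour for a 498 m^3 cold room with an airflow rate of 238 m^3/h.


ACH = flow / volume
ACH = 238 / 498
ACH = 0.478

0.478


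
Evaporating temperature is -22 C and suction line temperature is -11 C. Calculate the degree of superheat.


Superheat = T_suction - T_evap
Superheat = -11 - (-22)
Superheat = 11 K

11


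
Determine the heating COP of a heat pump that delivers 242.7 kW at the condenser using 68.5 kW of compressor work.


COP_hp = Q_cond / W
COP_hp = 242.7 / 68.5
COP_hp = 3.543

3.543


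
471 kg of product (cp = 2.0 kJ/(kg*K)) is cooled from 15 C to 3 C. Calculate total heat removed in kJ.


dT = 15 - (3) = 12 K
Q = m * cp * dT = 471 * 2.0 * 12
Q = 11304 kJ

11304


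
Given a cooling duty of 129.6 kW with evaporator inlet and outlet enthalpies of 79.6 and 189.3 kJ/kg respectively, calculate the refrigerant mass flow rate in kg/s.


dh = 189.3 - 79.6 = 109.7 kJ/kg
m_dot = Q / dh = 129.6 / 109.7 = 1.1814 kg/s

1.1814


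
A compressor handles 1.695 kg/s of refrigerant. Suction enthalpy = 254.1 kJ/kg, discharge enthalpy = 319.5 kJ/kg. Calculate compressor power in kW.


dh = 319.5 - 254.1 = 65.4 kJ/kg
W = m_dot * dh = 1.695 * 65.4 = 110.85 kW

110.85


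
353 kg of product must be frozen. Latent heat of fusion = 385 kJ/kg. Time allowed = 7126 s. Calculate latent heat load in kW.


Q_lat = m * h_fg / t
Q_lat = 353 * 385 / 7126
Q_lat = 19.07 kW

19.07


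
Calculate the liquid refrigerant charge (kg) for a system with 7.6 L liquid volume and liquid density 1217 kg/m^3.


Charge = V * rho / 1000
Charge = 7.6 * 1217 / 1000
Charge = 9.25 kg

9.25


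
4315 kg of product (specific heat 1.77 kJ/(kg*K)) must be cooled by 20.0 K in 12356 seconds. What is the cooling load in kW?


Q = m * cp * dT / t
Q = 4315 * 1.77 * 20.0 / 12356
Q = 12.362 kW

12.362


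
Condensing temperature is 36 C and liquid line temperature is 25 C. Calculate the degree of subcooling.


Subcooling = T_cond - T_liquid
Subcooling = 36 - 25
Subcooling = 11 K

11


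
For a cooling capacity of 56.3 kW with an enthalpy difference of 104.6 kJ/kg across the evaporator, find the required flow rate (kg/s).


m_dot = Q / dh
m_dot = 56.3 / 104.6
m_dot = 0.5382 kg/s

0.5382


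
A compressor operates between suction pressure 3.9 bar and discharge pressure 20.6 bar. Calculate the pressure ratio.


PR = P_high / P_low
PR = 20.6 / 3.9
PR = 5.282

5.282


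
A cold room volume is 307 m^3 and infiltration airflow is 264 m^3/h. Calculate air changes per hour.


ACH = flow / volume
ACH = 264 / 307
ACH = 0.86

0.86


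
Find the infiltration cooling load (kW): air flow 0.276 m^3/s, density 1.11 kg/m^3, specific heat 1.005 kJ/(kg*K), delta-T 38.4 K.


Q = V_dot * rho * cp * dT
Q = 0.276 * 1.11 * 1.005 * 38.4
Q = 11.823 kW

11.823


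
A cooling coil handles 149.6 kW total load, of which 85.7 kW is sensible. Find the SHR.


SHR = Q_sensible / Q_total
SHR = 85.7 / 149.6
SHR = 0.573

0.573


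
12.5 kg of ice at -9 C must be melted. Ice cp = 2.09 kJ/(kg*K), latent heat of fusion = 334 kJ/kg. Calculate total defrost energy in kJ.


Sensible heat = cp * dT = 2.09 * 9 = 18.81 kJ/kg
Total per kg = 18.81 + 334 = 352.81 kJ/kg
Q = m * total = 12.5 * 352.81
Q = 4410.1 kJ

4410.1


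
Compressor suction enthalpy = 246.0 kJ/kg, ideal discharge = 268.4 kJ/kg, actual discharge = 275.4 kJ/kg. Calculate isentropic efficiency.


dh_ideal = 268.4 - 246.0 = 22.4 kJ/kg
dh_actual = 275.4 - 246.0 = 29.4 kJ/kg
eta_s = dh_ideal / dh_actual = 22.4 / 29.4
eta_s = 0.7619

0.7619


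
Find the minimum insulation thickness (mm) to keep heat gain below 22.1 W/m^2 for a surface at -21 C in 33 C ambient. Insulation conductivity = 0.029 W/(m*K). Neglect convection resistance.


dT = 33 - (-21) = 54 K
thickness = k * dT / q_max * 1000
thickness = 0.029 * 54 / 22.1 * 1000
thickness = 70.9 mm

70.9


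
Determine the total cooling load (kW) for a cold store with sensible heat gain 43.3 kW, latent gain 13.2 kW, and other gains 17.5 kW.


Q_total = Q_s + Q_l + Q_misc
Q_total = 43.3 + 13.2 + 17.5
Q_total = 74.0 kW

74.0


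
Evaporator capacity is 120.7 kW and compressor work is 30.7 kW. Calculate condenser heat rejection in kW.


Q_cond = Q_evap + W
Q_cond = 120.7 + 30.7
Q_cond = 151.4 kW

151.4


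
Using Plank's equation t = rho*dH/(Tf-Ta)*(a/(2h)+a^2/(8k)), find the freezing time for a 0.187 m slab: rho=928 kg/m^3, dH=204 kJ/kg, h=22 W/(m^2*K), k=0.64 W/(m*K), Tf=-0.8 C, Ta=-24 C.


dT = -0.8 - (-24) = 23.2 K
term1 = a/(2h) = 0.187/(2*22) = 0.00425
term2 = a^2/(8k) = 0.187^2/(8*0.64) = 0.006829882813
t = rho*dH*1000/dT * (term1 + term2)
t = 928*204*1000/23.2 * (0.00425 + 0.006829882813)
t = 90412 s

90412


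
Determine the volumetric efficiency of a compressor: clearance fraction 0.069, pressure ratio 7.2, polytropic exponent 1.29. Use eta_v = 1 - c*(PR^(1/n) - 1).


PR^(1/n) = 7.2^(1/1.29) = 4.61954109
eta_v = 1 - 0.069 * (4.61954109 - 1)
eta_v = 0.7503

0.7503


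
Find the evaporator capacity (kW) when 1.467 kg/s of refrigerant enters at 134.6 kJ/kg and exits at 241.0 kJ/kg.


dh = 241.0 - 134.6 = 106.4 kJ/kg
Q_evap = m_dot * dh = 1.467 * 106.4
Q_evap = 156.09 kW

156.09


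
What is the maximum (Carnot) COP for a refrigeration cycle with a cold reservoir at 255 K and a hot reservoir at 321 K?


dT = 321 - 255 = 66 K
COP_carnot = T_cold / dT = 255 / 66
COP_carnot = 3.864

3.864


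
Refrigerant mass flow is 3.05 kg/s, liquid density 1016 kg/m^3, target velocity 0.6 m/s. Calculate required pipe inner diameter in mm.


A = m_dot / (rho * v) = 3.05 / (1016 * 0.6) = 0.00500328084 m^2
d = sqrt(4*A/pi) * 1000
d = 79.8 mm

79.8


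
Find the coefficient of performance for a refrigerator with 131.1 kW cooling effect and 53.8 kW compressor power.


COP = Q_evap / W
COP = 131.1 / 53.8
COP = 2.437

2.437


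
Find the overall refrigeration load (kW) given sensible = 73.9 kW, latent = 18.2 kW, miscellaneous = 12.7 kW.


Q_total = Q_s + Q_l + Q_misc
Q_total = 73.9 + 18.2 + 12.7
Q_total = 104.8 kW

104.8


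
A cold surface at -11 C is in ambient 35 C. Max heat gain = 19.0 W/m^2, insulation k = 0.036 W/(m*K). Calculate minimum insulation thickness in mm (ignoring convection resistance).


dT = 35 - (-11) = 46 K
thickness = k * dT / q_max * 1000
thickness = 0.036 * 46 / 19.0 * 1000
thickness = 87.2 mm

87.2


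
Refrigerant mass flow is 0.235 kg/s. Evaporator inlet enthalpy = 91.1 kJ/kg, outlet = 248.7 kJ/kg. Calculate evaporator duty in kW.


dh = 248.7 - 91.1 = 157.6 kJ/kg
Q_evap = m_dot * dh = 0.235 * 157.6
Q_evap = 37.04 kW

37.04


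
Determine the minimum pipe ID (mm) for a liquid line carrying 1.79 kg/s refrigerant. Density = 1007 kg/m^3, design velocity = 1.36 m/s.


A = m_dot / (rho * v) = 1.79 / (1007 * 1.36) = 0.00130702728 m^2
d = sqrt(4*A/pi) * 1000
d = 40.8 mm

40.8


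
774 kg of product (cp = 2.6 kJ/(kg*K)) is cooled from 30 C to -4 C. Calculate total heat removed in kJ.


dT = 30 - (-4) = 34 K
Q = m * cp * dT = 774 * 2.6 * 34
Q = 68422 kJ

68422


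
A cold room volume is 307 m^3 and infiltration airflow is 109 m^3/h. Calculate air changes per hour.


ACH = flow / volume
ACH = 109 / 307
ACH = 0.355

0.355


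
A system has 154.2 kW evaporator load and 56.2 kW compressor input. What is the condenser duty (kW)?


Q_cond = Q_evap + W
Q_cond = 154.2 + 56.2
Q_cond = 210.4 kW

210.4


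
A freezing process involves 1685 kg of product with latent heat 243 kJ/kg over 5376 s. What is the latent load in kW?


Q_lat = m * h_fg / t
Q_lat = 1685 * 243 / 5376
Q_lat = 76.16 kW

76.16


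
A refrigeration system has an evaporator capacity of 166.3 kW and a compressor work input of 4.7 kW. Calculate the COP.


COP = Q_evap / W
COP = 166.3 / 4.7
COP = 35.383

35.383


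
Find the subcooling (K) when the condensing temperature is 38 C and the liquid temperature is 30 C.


Subcooling = T_cond - T_liquid
Subcooling = 38 - 30
Subcooling = 8 K

8


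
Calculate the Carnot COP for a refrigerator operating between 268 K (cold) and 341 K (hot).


dT = 341 - 268 = 73 K
COP_carnot = T_cold / dT = 268 / 73
COP_carnot = 3.671

3.671


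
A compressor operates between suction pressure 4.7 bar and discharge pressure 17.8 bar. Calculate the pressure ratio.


PR = P_high / P_low
PR = 17.8 / 4.7
PR = 3.787

3.787


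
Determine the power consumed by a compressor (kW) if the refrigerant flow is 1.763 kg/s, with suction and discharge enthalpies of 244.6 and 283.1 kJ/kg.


dh = 283.1 - 244.6 = 38.5 kJ/kg
W = m_dot * dh = 1.763 * 38.5 = 67.88 kW

67.88


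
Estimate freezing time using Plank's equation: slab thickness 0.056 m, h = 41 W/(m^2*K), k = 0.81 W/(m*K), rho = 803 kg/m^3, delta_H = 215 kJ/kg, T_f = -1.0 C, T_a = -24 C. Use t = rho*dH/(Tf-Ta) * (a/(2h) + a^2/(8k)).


dT = -1.0 - (-24) = 23.0 K
term1 = a/(2h) = 0.056/(2*41) = 0.0006829268293
term2 = a^2/(8k) = 0.056^2/(8*0.81) = 0.0004839506173
t = rho*dH*1000/dT * (term1 + term2)
t = 803*215*1000/23.0 * (0.0006829268293 + 0.0004839506173)
t = 8759 s

8759


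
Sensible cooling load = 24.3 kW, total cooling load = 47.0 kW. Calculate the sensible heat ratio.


SHR = Q_sensible / Q_total
SHR = 24.3 / 47.0
SHR = 0.517

0.517


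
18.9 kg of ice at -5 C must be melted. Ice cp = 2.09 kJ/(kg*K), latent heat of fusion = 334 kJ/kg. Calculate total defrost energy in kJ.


Sensible heat = cp * dT = 2.09 * 5 = 10.45 kJ/kg
Total per kg = 10.45 + 334 = 344.45 kJ/kg
Q = m * total = 18.9 * 344.45
Q = 6510.1 kJ

6510.1


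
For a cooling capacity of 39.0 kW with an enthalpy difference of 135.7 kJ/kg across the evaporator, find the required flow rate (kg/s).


m_dot = Q / dh
m_dot = 39.0 / 135.7
m_dot = 0.2874 kg/s

0.2874


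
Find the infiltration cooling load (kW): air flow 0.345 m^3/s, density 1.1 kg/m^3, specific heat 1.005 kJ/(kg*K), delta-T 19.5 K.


Q = V_dot * rho * cp * dT
Q = 0.345 * 1.1 * 1.005 * 19.5
Q = 7.437 kW

7.437


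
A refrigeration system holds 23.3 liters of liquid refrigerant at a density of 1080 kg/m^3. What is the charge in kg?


Charge = V * rho / 1000
Charge = 23.3 * 1080 / 1000
Charge = 25.16 kg

25.16


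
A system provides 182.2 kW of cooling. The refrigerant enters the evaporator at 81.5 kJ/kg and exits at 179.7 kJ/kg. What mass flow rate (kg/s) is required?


dh = 179.7 - 81.5 = 98.2 kJ/kg
m_dot = Q / dh = 182.2 / 98.2 = 1.8554 kg/s

1.8554


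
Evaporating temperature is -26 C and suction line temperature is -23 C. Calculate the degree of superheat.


Superheat = T_suction - T_evap
Superheat = -23 - (-26)
Superheat = 3 K

3


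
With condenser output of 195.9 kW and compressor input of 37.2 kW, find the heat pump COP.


COP_hp = Q_cond / W
COP_hp = 195.9 / 37.2
COP_hp = 5.266

5.266


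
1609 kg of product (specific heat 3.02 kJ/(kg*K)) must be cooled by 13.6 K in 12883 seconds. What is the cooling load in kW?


Q = m * cp * dT / t
Q = 1609 * 3.02 * 13.6 / 12883
Q = 5.13 kW

5.13


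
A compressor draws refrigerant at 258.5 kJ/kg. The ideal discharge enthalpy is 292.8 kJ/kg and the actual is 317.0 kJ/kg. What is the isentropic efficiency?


dh_ideal = 292.8 - 258.5 = 34.3 kJ/kg
dh_actual = 317.0 - 258.5 = 58.5 kJ/kg
eta_s = dh_ideal / dh_actual = 34.3 / 58.5
eta_s = 0.5863

0.5863


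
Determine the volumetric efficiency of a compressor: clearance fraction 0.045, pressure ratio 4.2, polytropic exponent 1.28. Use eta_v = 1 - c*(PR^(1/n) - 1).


PR^(1/n) = 4.2^(1/1.28) = 3.06841084
eta_v = 1 - 0.045 * (3.06841084 - 1)
eta_v = 0.9069

0.9069


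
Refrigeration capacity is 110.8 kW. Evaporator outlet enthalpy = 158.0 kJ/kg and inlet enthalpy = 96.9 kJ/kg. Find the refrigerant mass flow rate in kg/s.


dh = 158.0 - 96.9 = 61.1 kJ/kg
m_dot = Q / dh = 110.8 / 61.1 = 1.8134 kg/s

1.8134


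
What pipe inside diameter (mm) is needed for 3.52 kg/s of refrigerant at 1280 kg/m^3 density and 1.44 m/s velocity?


A = m_dot / (rho * v) = 3.52 / (1280 * 1.44) = 0.001909722222 m^2
d = sqrt(4*A/pi) * 1000
d = 49.3 mm

49.3


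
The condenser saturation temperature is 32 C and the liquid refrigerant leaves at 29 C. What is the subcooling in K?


Subcooling = T_cond - T_liquid
Subcooling = 32 - 29
Subcooling = 3 K

3


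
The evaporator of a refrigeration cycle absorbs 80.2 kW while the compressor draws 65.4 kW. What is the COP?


COP = Q_evap / W
COP = 80.2 / 65.4
COP = 1.226

1.226


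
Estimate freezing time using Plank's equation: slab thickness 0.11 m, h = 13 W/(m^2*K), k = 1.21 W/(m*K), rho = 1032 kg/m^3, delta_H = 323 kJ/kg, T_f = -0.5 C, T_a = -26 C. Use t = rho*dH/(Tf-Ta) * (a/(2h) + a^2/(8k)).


dT = -0.5 - (-26) = 25.5 K
term1 = a/(2h) = 0.11/(2*13) = 0.004230769231
term2 = a^2/(8k) = 0.11^2/(8*1.21) = 0.00125
t = rho*dH*1000/dT * (term1 + term2)
t = 1032*323*1000/25.5 * (0.004230769231 + 0.00125)
t = 71645 s

71645


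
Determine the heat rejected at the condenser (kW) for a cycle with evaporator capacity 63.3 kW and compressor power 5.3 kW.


Q_cond = Q_evap + W
Q_cond = 63.3 + 5.3
Q_cond = 68.6 kW

68.6


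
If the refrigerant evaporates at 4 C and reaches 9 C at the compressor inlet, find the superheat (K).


Superheat = T_suction - T_evap
Superheat = 9 - (4)
Superheat = 5 K

5


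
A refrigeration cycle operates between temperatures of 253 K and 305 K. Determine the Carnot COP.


dT = 305 - 253 = 52 K
COP_carnot = T_cold / dT = 253 / 52
COP_carnot = 4.865

4.865


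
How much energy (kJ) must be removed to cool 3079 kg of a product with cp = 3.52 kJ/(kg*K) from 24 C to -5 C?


dT = 24 - (-5) = 29 K
Q = m * cp * dT = 3079 * 3.52 * 29
Q = 314304 kJ

314304


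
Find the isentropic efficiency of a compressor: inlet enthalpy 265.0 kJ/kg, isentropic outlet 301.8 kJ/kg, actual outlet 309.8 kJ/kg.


dh_ideal = 301.8 - 265.0 = 36.8 kJ/kg
dh_actual = 309.8 - 265.0 = 44.8 kJ/kg
eta_s = dh_ideal / dh_actual = 36.8 / 44.8
eta_s = 0.8214

0.8214


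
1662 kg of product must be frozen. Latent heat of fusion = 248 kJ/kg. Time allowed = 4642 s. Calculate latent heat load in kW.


Q_lat = m * h_fg / t
Q_lat = 1662 * 248 / 4642
Q_lat = 88.79 kW

88.79


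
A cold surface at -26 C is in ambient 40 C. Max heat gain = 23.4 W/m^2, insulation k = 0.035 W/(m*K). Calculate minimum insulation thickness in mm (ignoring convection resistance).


dT = 40 - (-26) = 66 K
thickness = k * dT / q_max * 1000
thickness = 0.035 * 66 / 23.4 * 1000
thickness = 98.7 mm

98.7


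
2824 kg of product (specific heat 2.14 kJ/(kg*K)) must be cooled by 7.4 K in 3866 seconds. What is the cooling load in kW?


Q = m * cp * dT / t
Q = 2824 * 2.14 * 7.4 / 3866
Q = 11.568 kW

11.568


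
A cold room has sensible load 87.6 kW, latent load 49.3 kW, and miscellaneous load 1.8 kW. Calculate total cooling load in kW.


Q_total = Q_s + Q_l + Q_misc
Q_total = 87.6 + 49.3 + 1.8
Q_total = 138.7 kW

138.7


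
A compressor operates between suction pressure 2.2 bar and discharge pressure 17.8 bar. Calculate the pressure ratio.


PR = P_high / P_low
PR = 17.8 / 2.2
PR = 8.091

8.091


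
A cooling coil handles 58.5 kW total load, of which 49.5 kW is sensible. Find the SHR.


SHR = Q_sensible / Q_total
SHR = 49.5 / 58.5
SHR = 0.846

0.846


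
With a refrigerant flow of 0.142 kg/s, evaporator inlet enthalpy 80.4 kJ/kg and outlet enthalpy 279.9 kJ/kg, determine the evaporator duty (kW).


dh = 279.9 - 80.4 = 199.5 kJ/kg
Q_evap = m_dot * dh = 0.142 * 199.5
Q_evap = 28.33 kW

28.33


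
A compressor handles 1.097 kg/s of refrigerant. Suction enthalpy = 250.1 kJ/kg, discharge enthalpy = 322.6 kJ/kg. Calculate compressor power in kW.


dh = 322.6 - 250.1 = 72.5 kJ/kg
W = m_dot * dh = 1.097 * 72.5 = 79.53 kW

79.53


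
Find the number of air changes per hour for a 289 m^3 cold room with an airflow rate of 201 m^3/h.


ACH = flow / volume
ACH = 201 / 289
ACH = 0.696

0.696
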